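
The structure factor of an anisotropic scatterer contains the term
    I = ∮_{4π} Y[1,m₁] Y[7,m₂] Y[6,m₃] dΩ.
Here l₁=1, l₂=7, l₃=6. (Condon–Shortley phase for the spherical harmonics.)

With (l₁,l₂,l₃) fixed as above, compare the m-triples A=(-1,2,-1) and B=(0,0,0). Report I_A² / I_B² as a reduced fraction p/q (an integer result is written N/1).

Shared (l₁,l₂,l₃)=(1,7,6): N and (l;000)² cancel in I_A²/I_B².
A: Δ = 2!·0!·12!/15! = 1/1365; Racah Σ t=2..2: t=2:+1/1209600 = 1/1209600; ⇒ 3j(1 7 6; -1 2 -1)² = 12/455, sgn -1
B: Δ = 2!·0!·12!/15! = 1/1365; Racah Σ t=1..1: t=1:−1/518400 = -1/518400; ⇒ 3j(1 7 6; 0 0 0)² = 7/195, sgn -1
I_A²/I_B² = (12/455)/(7/195) = 36/49

36/49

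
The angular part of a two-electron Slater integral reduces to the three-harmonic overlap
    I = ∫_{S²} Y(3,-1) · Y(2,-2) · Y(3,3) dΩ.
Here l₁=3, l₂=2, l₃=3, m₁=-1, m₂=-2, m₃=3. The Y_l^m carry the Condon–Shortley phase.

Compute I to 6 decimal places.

Checks pass: Σm=0; 8 even; l₃=3∈[1,5].
(2·3+1)(2·2+1)(2·3+1) = 245
Δ: 2! 4! 2! / 9! → 1/3780
sum: t=0:+1/24 t=1:−1/4 t=2:+1/24 = -1/6
3j²(3 2 3; 0 0 0) = Δ·Π!·Σ² = 4/105  (sign +1)
sum: t=0:+1/96 = 1/96
3j²(3 2 3; -1 -2 3) = Δ·Π!·Σ² = 1/42  (sign +1)
combine: 4πI² = 245·4/105·1/42 = 2/9
take √, sign +1: I = 0.13298076

0.132981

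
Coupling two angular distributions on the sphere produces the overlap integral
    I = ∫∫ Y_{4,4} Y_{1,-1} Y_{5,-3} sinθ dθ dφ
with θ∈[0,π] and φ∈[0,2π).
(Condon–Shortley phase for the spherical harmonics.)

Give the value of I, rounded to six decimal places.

m-sum 0 ✓  L=10 even ✓  3≤5≤5 ✓
Π(2lᵢ+1) = 9×3×11 = 297
triangle coeff Δ(4,1,5) = 1/495
Σ_t [0,0]: t=0:+1/576 = 1/576
(3j)²=5/99 [(4 1 5; 0 0 0)], sign=-1
Σ_t [0,0]: t=0:+1/80640 = 1/80640
(3j)²=1/495 [(4 1 5; 4 -1 -3)], sign=+1
⇒ 4πI² = 1/33
I = (-1)√(1/33/(4π)) = -0.04910640

-0.049106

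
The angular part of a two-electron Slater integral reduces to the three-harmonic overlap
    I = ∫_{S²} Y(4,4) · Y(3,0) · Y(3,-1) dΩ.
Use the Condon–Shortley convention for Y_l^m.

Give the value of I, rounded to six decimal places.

4 + 0 − 1 = 3 ≠ 0: azimuthal integral kills it; I = 0

0.000000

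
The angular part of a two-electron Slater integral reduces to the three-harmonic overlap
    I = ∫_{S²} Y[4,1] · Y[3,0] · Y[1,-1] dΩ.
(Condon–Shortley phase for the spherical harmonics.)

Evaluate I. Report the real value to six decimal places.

m-sum 0 ✓  L=8 even ✓  1≤1≤7 ✓
Π(2lᵢ+1) = 9×7×3 = 189
triangle coeff Δ(4,3,1) = 1/252
Σ_t [3,3]: t=3:−1/36 = -1/36
(3j)²=4/63 [(4 3 1; 0 0 0)], sign=+1
Σ_t [3,3]: t=3:−1/72 = -1/72
(3j)²=5/126 [(4 3 1; 1 0 -1)], sign=-1
⇒ 4πI² = 10/21
I = (-1)√(10/21/(4π)) = -0.19466390

-0.194664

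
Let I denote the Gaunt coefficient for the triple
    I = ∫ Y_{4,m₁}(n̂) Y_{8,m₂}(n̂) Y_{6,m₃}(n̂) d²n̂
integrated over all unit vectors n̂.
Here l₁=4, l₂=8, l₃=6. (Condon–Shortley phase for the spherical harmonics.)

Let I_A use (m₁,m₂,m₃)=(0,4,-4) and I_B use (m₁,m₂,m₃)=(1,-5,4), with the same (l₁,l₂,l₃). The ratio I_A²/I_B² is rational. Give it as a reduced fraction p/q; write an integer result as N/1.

13456/65

Shared (l₁,l₂,l₃)=(4,8,6): N and (l;000)² cancel in I_A²/I_B².
A: Δ = 6!·2!·10!/19! = 1/23279256; Racah Σ t=2..4: t=2:+1/348364800 t=3:−1/13063680 t=4:+1/7741440 = 29/522547200; ⇒ 3j(4 8 6; 0 4 -4)² = 1682/264537, sgn +1
B: Δ = 6!·2!·10!/19! = 1/23279256; Racah Σ t=1..3: t=1:−1/19353600 t=2:+1/17418240 t=3:−1/261273600 = 1/522547200; ⇒ 3j(4 8 6; 1 -5 4)² = 5/162792, sgn +1
I_A²/I_B² = (1682/264537)/(5/162792) = 13456/65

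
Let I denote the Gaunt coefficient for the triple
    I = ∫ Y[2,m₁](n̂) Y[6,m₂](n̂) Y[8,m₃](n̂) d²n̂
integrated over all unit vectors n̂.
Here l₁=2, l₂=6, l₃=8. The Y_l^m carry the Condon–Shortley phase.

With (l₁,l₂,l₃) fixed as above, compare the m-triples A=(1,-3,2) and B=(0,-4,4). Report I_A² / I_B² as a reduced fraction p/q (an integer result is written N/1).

50/99

Shared (l₁,l₂,l₃)=(2,6,8): N and (l;000)² cancel in I_A²/I_B².
A: Δ = 0!·4!·12!/17! = 1/30940; Racah Σ t=0..0: t=0:+1/13063680 = 1/13063680; ⇒ 3j(2 6 8; 1 -3 2)² = 10/1547, sgn +1
B: Δ = 0!·4!·12!/17! = 1/30940; Racah Σ t=0..0: t=0:+1/29030400 = 1/29030400; ⇒ 3j(2 6 8; 0 -4 4)² = 99/7735, sgn +1
I_A²/I_B² = (10/1547)/(99/7735) = 50/99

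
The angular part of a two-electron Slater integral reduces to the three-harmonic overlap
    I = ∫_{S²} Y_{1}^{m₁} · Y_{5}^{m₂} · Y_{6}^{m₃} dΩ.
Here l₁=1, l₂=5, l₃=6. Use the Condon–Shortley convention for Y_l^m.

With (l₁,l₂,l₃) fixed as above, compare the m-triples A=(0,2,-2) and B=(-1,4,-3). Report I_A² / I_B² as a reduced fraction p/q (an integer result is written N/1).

Same 1,5,6: normalisation and zero-m 3j drop out of the ratio.
A: Δ: 0! 2! 10! / 13! → 1/858; sum: t=0:+1/30240 = 1/30240; 3j²(1 5 6; 0 2 -2) = Δ·Π!·Σ² = 16/429  (sign +1)
B: Δ: 0! 2! 10! / 13! → 1/858; sum: t=0:+1/725760 = 1/725760; 3j²(1 5 6; -1 4 -3) = Δ·Π!·Σ² = 1/286  (sign -1)
I_A²/I_B² = (16/429)/(1/286) = 32/3

32/3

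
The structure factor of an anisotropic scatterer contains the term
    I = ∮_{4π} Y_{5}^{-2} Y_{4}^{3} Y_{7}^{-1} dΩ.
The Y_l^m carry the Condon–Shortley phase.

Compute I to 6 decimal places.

m-sum 0 ✓  L=16 even ✓  1≤7≤9 ✓
Π(2lᵢ+1) = 11×9×15 = 1485
triangle coeff Δ(5,4,7) = 1/6126120
Σ_t [0,2]: t=0:+1/69120 t=1:−1/20736 t=2:+1/69120 = -1/51840
(3j)²=280/21879 [(5 4 7; 0 0 0)], sign=+1
Σ_t [1,2]: t=1:−1/1036800 t=2:+1/172800 = 1/207360
(3j)²=245/14586 [(5 4 7; -2 3 -1)], sign=+1
⇒ 4πI² = 171500/537251
I = (+1)√(171500/537251/(4π)) = 0.15938172

0.159382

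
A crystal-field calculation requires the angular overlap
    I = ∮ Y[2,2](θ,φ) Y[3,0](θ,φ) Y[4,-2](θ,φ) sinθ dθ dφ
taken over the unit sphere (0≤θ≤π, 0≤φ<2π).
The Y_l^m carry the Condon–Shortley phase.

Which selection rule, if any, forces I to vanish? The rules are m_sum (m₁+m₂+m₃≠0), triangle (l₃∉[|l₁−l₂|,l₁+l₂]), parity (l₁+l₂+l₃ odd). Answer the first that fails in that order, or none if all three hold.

parity

m₁+m₂+m₃ = 2 + 0 − 2 = 0  ✓
triangle: |2−3|=1 ≤ l₃=4 ≤ 2+3=5  ✓
parity: l₁+l₂+l₃ = 9 is odd  ✗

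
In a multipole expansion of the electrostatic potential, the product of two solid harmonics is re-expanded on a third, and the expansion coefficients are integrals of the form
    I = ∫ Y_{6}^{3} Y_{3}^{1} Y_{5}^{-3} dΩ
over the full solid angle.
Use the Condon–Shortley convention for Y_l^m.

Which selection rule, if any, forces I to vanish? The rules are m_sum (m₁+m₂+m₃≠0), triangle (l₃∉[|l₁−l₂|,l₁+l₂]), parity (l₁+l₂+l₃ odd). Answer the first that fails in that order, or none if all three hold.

Σmᵢ = 1  ✗
l₃∈[|l₁−l₂|,l₁+l₂]=[3,9], have l₃=5
Σlᵢ = 14 ⇒ even

m_sum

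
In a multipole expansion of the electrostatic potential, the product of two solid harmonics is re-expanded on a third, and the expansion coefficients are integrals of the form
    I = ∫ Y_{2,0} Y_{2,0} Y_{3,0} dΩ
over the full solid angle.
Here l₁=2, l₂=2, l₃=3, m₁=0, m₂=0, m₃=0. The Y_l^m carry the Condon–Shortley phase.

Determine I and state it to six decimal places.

0.000000

L=7 odd ⇒ parity kills the (l;000) factor ⇒ I = 0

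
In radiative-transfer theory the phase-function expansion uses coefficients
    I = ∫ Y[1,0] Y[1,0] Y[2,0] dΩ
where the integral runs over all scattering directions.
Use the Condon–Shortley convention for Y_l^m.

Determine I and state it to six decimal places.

Checks pass: Σm=0; 4 even; l₃=2∈[0,2].
(2·1+1)(2·1+1)(2·2+1) = 45
Δ: 0! 2! 2! / 5! → 1/30
sum: t=0:+1/1 = 1/1
3j²(1 1 2; 0 0 0) = Δ·Π!·Σ² = 2/15  (sign +1)
(m-triple is (0,0,0) — same symbol as above.)
combine: 4πI² = 45·2/15·2/15 = 4/5
take √, sign +1: I = 0.25231325

0.252313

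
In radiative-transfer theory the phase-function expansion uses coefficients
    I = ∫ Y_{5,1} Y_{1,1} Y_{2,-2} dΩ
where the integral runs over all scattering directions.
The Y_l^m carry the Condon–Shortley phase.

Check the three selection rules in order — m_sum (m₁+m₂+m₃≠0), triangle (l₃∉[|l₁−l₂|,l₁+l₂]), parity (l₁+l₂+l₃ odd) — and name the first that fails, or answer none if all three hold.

Σmᵢ = 0  ✓
l₃∈[|l₁−l₂|,l₁+l₂]=[4,6], have l₃=2  ✗
Σlᵢ = 8 ⇒ even

triangle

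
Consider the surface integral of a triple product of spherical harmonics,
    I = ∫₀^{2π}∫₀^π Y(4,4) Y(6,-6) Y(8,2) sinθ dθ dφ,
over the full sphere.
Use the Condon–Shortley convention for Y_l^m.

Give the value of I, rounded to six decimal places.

Rules hold: Σm=0, L=18 even, 2≤8≤10.
N = 9·13·17 = 1989
Δ = 2!·6!·10!/19! = 1/23279256
Racah Σ t=0..2: t=0:+1/1658880 t=1:−1/518400 t=2:+1/1658880 = -1/1382400
⇒ 3j(4 6 8; 0 0 0)² = 504/46189, sgn -1
Racah Σ t=0..0: t=0:+1/5225472000 = 1/5225472000
⇒ 3j(4 6 8; 4 -6 2)² = 1/12597, sgn +1
4πI² = N·(3j₀)²·(3jₘ)² = 1512/877591
I = -1·√(0.0017229/4π) = -0.01170914

-0.011709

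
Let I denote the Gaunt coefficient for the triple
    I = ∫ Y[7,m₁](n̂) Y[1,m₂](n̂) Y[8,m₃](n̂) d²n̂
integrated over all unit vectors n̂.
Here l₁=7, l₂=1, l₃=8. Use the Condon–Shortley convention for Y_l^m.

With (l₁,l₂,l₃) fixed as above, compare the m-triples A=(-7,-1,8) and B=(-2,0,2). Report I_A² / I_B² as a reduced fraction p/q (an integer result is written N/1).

2/1

l's match ⇒ only the (l;m) 3-j factors differ between A and B.
A: triangle coeff Δ(7,1,8) = 1/2040; Σ_t [0,0]: t=0:+1/174356582400 = 1/174356582400; (3j)²=1/17 [(7 1 8; -7 -1 8)], sign=+1
B: triangle coeff Δ(7,1,8) = 1/2040; Σ_t [0,0]: t=0:+1/43545600 = 1/43545600; (3j)²=1/34 [(7 1 8; -2 0 2)], sign=+1
I_A²/I_B² = (1/17)/(1/34) = 2/1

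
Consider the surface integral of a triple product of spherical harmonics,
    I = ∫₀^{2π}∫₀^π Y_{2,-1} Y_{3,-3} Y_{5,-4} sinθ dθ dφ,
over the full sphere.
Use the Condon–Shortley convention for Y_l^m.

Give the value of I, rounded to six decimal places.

-1 − 3 − 4 = -8 ≠ 0: azimuthal integral kills it; I = 0

0.000000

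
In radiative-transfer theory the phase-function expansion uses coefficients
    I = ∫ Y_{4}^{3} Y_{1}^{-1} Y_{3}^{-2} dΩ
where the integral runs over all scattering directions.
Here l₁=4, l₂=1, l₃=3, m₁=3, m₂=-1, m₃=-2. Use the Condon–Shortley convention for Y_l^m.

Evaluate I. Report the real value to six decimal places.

-0.282095

Rules hold: Σm=0, L=8 even, 3≤3≤5.
N = 9·3·7 = 189
Δ = 2!·6!·0!/9! = 1/252
Racah Σ t=1..1: t=1:−1/36 = -1/36
⇒ 3j(4 1 3; 0 0 0)² = 4/63, sgn +1
Racah Σ t=0..0: t=0:+1/240 = 1/240
⇒ 3j(4 1 3; 3 -1 -2)² = 1/12, sgn -1
4πI² = N·(3j₀)²·(3jₘ)² = 1/1
I = -1·√(1/4π) = -0.28209479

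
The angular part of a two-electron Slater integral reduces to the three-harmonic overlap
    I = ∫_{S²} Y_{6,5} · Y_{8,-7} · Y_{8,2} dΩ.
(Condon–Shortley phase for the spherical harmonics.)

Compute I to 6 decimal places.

-0.123243

Checks pass: Σm=0; 22 even; l₃=8∈[2,14].
(2·6+1)(2·8+1)(2·8+1) = 3757
Δ: 6! 6! 10! / 23! → 1/13742520792
sum: t=0:+1/41803776000 t=1:−1/435456000 t=2:+1/39813120 t=3:−1/18662400 t=4:+1/39813120 t=5:−1/435456000 t=6:+1/41803776000 = -11/1393459200
3j²(6 8 8; 0 0 0) = Δ·Π!·Σ² = 600/96577  (sign -1)
sum: t=0:+1/31352832000 t=1:−1/313528320000 = 1/34836480000
3j²(6 8 8; 5 -7 2) = Δ·Π!·Σ² = 243/29716  (sign +1)
combine: 4πI² = 3757·600/96577·243/29716 = 36450/190969
take √, sign -1: I = -0.12324304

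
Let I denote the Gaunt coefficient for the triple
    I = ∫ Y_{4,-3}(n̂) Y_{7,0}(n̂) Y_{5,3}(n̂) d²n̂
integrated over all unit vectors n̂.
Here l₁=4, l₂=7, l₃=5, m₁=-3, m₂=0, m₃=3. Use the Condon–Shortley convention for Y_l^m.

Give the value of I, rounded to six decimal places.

-0.132164

Rules hold: Σm=0, L=16 even, 3≤5≤11.
N = 9·15·11 = 1485
Δ = 6!·2!·8!/17! = 1/6126120
Racah Σ t=2..4: t=2:+1/69120 t=3:−1/20736 t=4:+1/69120 = -1/51840
⇒ 3j(4 7 5; 0 0 0)² = 280/21879, sgn +1
Racah Σ t=5..6: t=5:−1/345600 t=6:+1/3628800 = -19/7257600
⇒ 3j(4 7 5; -3 0 3)² = 2527/218790, sgn -1
4πI² = N·(3j₀)²·(3jₘ)² = 353780/1611753
I = -1·√(0.2195/4π) = -0.13216378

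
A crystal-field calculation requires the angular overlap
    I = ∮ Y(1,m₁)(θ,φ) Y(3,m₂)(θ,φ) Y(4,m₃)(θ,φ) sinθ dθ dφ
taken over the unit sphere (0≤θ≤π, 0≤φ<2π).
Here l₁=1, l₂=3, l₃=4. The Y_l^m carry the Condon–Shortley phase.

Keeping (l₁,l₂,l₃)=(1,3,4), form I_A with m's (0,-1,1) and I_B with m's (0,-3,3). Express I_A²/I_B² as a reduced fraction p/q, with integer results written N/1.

15/7

l's match ⇒ only the (l;m) 3-j factors differ between A and B.
A: triangle coeff Δ(1,3,4) = 1/252; Σ_t [0,0]: t=0:+1/48 = 1/48; (3j)²=5/84 [(1 3 4; 0 -1 1)], sign=-1
B: triangle coeff Δ(1,3,4) = 1/252; Σ_t [0,0]: t=0:+1/720 = 1/720; (3j)²=1/36 [(1 3 4; 0 -3 3)], sign=-1
I_A²/I_B² = (5/84)/(1/36) = 15/7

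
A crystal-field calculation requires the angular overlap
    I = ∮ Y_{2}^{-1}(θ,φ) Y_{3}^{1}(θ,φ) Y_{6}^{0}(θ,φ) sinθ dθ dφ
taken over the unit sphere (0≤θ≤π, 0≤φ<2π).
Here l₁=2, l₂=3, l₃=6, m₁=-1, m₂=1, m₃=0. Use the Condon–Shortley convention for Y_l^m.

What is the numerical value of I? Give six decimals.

l₃=6 ∉ [1,5] — triangle fails ⇒ I = 0

0.000000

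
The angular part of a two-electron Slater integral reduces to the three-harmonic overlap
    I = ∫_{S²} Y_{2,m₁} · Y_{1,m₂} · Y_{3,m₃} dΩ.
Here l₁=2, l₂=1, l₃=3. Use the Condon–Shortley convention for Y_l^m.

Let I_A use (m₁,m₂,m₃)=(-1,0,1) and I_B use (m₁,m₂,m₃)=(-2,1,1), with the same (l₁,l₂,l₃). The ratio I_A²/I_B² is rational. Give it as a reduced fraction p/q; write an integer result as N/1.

l's match ⇒ only the (l;m) 3-j factors differ between A and B.
A: triangle coeff Δ(2,1,3) = 1/105; Σ_t [0,0]: t=0:+1/6 = 1/6; (3j)²=8/105 [(2 1 3; -1 0 1)], sign=+1
B: triangle coeff Δ(2,1,3) = 1/105; Σ_t [0,0]: t=0:+1/48 = 1/48; (3j)²=1/105 [(2 1 3; -2 1 1)], sign=+1
I_A²/I_B² = (8/105)/(1/105) = 8/1

8/1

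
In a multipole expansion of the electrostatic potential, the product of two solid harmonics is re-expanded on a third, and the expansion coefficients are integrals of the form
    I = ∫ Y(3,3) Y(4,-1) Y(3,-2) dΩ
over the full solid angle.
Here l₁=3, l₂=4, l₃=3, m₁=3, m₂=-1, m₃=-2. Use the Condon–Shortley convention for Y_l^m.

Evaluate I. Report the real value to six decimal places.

0.140463

Rules hold: Σm=0, L=10 even, 1≤3≤7.
N = 7·9·7 = 441
Δ = 4!·2!·4!/11! = 1/34650
Racah Σ t=1..3: t=1:−1/72 t=2:+1/16 t=3:−1/72 = 5/144
⇒ 3j(3 4 3; 0 0 0)² = 2/77, sgn -1
Racah Σ t=0..0: t=0:+1/288 = 1/288
⇒ 3j(3 4 3; 3 -1 -2)² = 5/231, sgn -1
4πI² = N·(3j₀)²·(3jₘ)² = 30/121
I = +1·√(0.247934/4π) = 0.14046335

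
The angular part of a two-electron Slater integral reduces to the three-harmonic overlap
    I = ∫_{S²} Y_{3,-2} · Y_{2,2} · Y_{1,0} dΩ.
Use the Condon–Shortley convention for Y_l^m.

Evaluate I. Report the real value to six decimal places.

0.184674

Checks pass: Σm=0; 6 even; l₃=1∈[1,5].
(2·3+1)(2·2+1)(2·1+1) = 105
Δ: 4! 2! 0! / 7! → 1/105
sum: t=2:+1/4 = 1/4
3j²(3 2 1; 0 0 0) = Δ·Π!·Σ² = 3/35  (sign -1)
sum: t=4:+1/24 = 1/24
3j²(3 2 1; -2 2 0) = Δ·Π!·Σ² = 1/21  (sign -1)
combine: 4πI² = 105·3/35·1/21 = 3/7
take √, sign +1: I = 0.18467439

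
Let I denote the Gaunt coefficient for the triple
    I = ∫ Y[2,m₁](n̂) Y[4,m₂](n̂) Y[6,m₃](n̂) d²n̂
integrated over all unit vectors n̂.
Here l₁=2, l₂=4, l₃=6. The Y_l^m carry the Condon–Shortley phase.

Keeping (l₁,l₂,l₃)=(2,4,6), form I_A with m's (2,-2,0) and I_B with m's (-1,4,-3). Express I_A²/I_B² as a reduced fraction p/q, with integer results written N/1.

Shared (l₁,l₂,l₃)=(2,4,6): N and (l;000)² cancel in I_A²/I_B².
A: Δ = 0!·4!·8!/13! = 1/6435; Racah Σ t=0..0: t=0:+1/34560 = 1/34560; ⇒ 3j(2 4 6; 2 -2 0)² = 1/429, sgn +1
B: Δ = 0!·4!·8!/13! = 1/6435; Racah Σ t=0..0: t=0:+1/241920 = 1/241920; ⇒ 3j(2 4 6; -1 4 -3)² = 1/715, sgn -1
I_A²/I_B² = (1/429)/(1/715) = 5/3

5/3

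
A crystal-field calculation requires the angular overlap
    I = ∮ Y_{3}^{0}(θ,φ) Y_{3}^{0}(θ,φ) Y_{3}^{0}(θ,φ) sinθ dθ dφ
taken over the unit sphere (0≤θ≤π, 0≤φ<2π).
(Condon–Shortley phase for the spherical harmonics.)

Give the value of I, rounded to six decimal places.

l₁+l₂+l₃=9 is odd: 3j(l;000)=0 ⇒ I=0

0.000000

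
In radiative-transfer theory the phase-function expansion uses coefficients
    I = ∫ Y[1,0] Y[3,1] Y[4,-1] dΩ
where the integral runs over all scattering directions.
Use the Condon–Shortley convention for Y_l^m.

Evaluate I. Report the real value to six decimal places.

m-sum 0 ✓  L=8 even ✓  2≤4≤4 ✓
Π(2lᵢ+1) = 3×7×9 = 189
triangle coeff Δ(1,3,4) = 1/252
Σ_t [0,0]: t=0:+1/36 = 1/36
(3j)²=4/63 [(1 3 4; 0 0 0)], sign=+1
Σ_t [0,0]: t=0:+1/48 = 1/48
(3j)²=5/84 [(1 3 4; 0 1 -1)], sign=-1
⇒ 4πI² = 5/7
I = (-1)√(5/7/(4π)) = -0.23841361

-0.238414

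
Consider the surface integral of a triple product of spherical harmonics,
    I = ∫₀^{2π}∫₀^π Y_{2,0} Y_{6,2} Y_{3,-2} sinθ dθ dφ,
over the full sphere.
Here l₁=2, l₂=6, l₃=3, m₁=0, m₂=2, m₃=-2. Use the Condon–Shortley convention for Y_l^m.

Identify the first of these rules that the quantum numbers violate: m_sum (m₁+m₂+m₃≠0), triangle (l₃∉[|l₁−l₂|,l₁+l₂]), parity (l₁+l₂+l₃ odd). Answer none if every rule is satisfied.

triangle

Σmᵢ = 0  ✓
l₃∈[|l₁−l₂|,l₁+l₂]=[4,8], have l₃=3  ✗
Σlᵢ = 11 ⇒ odd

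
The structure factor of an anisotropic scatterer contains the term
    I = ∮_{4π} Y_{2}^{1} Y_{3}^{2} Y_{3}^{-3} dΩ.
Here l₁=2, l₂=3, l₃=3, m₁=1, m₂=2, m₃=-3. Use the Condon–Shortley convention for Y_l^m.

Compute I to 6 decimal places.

Rules hold: Σm=0, L=8 even, 1≤3≤5.
N = 5·7·7 = 245
Δ = 2!·2!·4!/9! = 1/3780
Racah Σ t=0..2: t=0:+1/24 t=1:−1/4 t=2:+1/24 = -1/6
⇒ 3j(2 3 3; 0 0 0)² = 4/105, sgn +1
Racah Σ t=1..1: t=1:−1/48 = -1/48
⇒ 3j(2 3 3; 1 2 -3)² = 5/84, sgn -1
4πI² = N·(3j₀)²·(3jₘ)² = 5/9
I = -1·√(0.555556/4π) = -0.21026104

-0.210261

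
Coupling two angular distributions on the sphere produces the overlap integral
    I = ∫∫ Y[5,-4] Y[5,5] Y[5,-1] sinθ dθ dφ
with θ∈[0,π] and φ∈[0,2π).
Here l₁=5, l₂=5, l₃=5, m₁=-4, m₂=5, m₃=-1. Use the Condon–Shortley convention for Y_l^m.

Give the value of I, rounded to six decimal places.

L=15 odd ⇒ parity kills the (l;000) factor ⇒ I = 0

0.000000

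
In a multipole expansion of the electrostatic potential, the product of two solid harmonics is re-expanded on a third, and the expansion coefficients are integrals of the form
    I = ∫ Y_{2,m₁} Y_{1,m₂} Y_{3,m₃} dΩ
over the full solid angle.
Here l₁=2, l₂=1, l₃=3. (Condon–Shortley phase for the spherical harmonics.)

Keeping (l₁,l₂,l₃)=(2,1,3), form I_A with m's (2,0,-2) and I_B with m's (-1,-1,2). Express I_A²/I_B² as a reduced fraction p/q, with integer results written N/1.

Shared (l₁,l₂,l₃)=(2,1,3): N and (l;000)² cancel in I_A²/I_B².
A: Δ = 0!·4!·2!/7! = 1/105; Racah Σ t=0..0: t=0:+1/24 = 1/24; ⇒ 3j(2 1 3; 2 0 -2)² = 1/21, sgn -1
B: Δ = 0!·4!·2!/7! = 1/105; Racah Σ t=0..0: t=0:+1/12 = 1/12; ⇒ 3j(2 1 3; -1 -1 2)² = 2/21, sgn -1
I_A²/I_B² = (1/21)/(2/21) = 1/2

1/2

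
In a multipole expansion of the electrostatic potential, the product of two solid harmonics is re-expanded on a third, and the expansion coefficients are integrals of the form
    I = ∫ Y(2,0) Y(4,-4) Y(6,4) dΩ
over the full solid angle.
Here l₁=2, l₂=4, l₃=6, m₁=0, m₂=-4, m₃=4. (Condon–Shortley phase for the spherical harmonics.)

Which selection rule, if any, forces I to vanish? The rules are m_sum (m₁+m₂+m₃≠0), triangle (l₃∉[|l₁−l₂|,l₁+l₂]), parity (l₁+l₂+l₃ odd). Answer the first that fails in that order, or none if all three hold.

none

m₁+m₂+m₃ = 0 − 4 + 4 = 0  ✓
triangle: |2−4|=2 ≤ l₃=6 ≤ 2+4=6  ✓
parity: l₁+l₂+l₃ = 12 is even  ✓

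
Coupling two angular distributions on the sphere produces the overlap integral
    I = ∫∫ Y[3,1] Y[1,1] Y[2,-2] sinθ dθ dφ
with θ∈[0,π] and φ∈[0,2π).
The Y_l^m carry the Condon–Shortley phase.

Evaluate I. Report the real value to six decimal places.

-0.082589

Rules hold: Σm=0, L=6 even, 2≤2≤4.
N = 7·3·5 = 105
Δ = 2!·4!·0!/7! = 1/105
Racah Σ t=1..1: t=1:−1/4 = -1/4
⇒ 3j(3 1 2; 0 0 0)² = 3/35, sgn -1
Racah Σ t=2..2: t=2:+1/48 = 1/48
⇒ 3j(3 1 2; 1 1 -2)² = 1/105, sgn +1
4πI² = N·(3j₀)²·(3jₘ)² = 3/35
I = -1·√(0.0857143/4π) = -0.08258890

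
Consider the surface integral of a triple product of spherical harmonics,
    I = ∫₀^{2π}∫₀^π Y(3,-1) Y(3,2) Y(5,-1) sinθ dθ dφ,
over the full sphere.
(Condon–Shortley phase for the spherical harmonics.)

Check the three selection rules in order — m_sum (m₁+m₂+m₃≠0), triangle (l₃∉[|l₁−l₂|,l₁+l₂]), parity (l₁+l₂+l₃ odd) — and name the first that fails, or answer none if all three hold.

m₁+m₂+m₃ = -1 + 2 − 1 = 0  ✓
triangle: |3−3|=0 ≤ l₃=5 ≤ 3+3=6  ✓
parity: l₁+l₂+l₃ = 11 is odd  ✗

parity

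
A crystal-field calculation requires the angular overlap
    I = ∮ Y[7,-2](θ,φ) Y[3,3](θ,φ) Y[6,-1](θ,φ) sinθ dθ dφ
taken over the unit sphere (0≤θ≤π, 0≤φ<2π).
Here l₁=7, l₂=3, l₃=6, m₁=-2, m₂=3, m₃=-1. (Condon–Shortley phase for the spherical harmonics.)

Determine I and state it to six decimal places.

Checks pass: Σm=0; 16 even; l₃=6∈[4,10].
(2·7+1)(2·3+1)(2·6+1) = 1365
Δ: 4! 10! 2! / 17! → 1/2042040
sum: t=1:−1/207360 t=2:+1/57600 t=3:−1/207360 = 1/129600
3j²(7 3 6; 0 0 0) = Δ·Π!·Σ² = 168/12155  (sign +1)
sum: t=4:+1/691200 = 1/691200
3j²(7 3 6; -2 3 -1) = Δ·Π!·Σ² = 189/9724  (sign -1)
combine: 4πI² = 1365·168/12155·189/9724 = 166698/454597
take √, sign -1: I = -0.17082325

-0.170823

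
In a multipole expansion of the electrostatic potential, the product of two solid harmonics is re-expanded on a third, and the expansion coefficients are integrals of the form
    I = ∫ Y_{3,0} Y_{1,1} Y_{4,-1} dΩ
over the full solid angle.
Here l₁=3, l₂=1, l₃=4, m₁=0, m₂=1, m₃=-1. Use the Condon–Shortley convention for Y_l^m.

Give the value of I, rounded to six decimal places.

m-sum 0 ✓  L=8 even ✓  2≤4≤4 ✓
Π(2lᵢ+1) = 7×3×9 = 189
triangle coeff Δ(3,1,4) = 1/252
Σ_t [0,0]: t=0:+1/36 = 1/36
(3j)²=4/63 [(3 1 4; 0 0 0)], sign=+1
Σ_t [0,0]: t=0:+1/72 = 1/72
(3j)²=5/126 [(3 1 4; 0 1 -1)], sign=-1
⇒ 4πI² = 10/21
I = (-1)√(10/21/(4π)) = -0.19466390

-0.194664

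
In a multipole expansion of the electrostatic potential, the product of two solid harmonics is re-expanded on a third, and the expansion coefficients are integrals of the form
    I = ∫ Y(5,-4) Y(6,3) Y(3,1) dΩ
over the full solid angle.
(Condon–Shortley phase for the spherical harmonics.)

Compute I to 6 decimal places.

m-sum 0 ✓  L=14 even ✓  1≤3≤11 ✓
Π(2lᵢ+1) = 11×13×7 = 1001
triangle coeff Δ(5,6,3) = 1/675675
Σ_t [3,5]: t=3:−1/8640 t=4:+1/2304 t=5:−1/8640 = 7/34560
(3j)²=7/429 [(5 6 3; 0 0 0)], sign=-1
Σ_t [7,8]: t=7:−1/40320 t=8:+1/241920 = -1/48384
(3j)²=24/1001 [(5 6 3; -4 3 1)], sign=-1
⇒ 4πI² = 56/143
I = (+1)√(56/143/(4π)) = 0.17653103

0.176531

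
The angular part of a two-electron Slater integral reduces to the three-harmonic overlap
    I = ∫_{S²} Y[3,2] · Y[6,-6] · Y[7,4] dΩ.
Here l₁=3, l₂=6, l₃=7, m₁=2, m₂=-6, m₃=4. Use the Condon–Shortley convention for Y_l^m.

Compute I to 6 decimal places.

-0.073059

m-sum 0 ✓  L=16 even ✓  3≤7≤9 ✓
Π(2lᵢ+1) = 7×13×15 = 1365
triangle coeff Δ(3,6,7) = 1/2042040
Σ_t [0,2]: t=0:+1/207360 t=1:−1/57600 t=2:+1/207360 = -1/129600
(3j)²=168/12155 [(3 6 7; 0 0 0)], sign=+1
Σ_t [0,0]: t=0:+1/43545600 = 1/43545600
(3j)²=11/3094 [(3 6 7; 2 -6 4)], sign=-1
⇒ 4πI² = 252/3757
I = (-1)√(252/3757/(4π)) = -0.07305917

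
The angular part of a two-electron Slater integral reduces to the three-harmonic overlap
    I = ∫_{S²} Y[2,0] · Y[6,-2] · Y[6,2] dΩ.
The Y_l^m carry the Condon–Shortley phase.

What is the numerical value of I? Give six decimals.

m-sum 0 ✓  L=14 even ✓  4≤6≤8 ✓
Π(2lᵢ+1) = 5×13×13 = 845
triangle coeff Δ(2,6,6) = 1/90090
Σ_t [0,2]: t=0:+1/69120 t=1:−1/14400 t=2:+1/69120 = -7/172800
(3j)²=14/715 [(2 6 6; 0 0 0)], sign=-1
Σ_t [0,2]: t=0:+1/69120 t=1:−1/30240 t=2:+1/322560 = -1/64512
(3j)²=10/1001 [(2 6 6; 0 -2 2)], sign=-1
⇒ 4πI² = 20/121
I = (+1)√(20/121/(4π)) = 0.11468784

0.114688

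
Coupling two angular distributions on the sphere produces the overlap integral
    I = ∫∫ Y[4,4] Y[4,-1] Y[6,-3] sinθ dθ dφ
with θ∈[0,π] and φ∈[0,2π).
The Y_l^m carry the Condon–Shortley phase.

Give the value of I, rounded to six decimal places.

0.155830

m-sum 0 ✓  L=14 even ✓  0≤6≤8 ✓
Π(2lᵢ+1) = 9×9×13 = 1053
triangle coeff Δ(4,4,6) = 1/1261260
Σ_t [0,2]: t=0:+1/4608 t=1:−1/1296 t=2:+1/4608 = -7/20736
(3j)²=20/1287 [(4 4 6; 0 0 0)], sign=-1
Σ_t [0,0]: t=0:+1/51840 = 1/51840
(3j)²=8/429 [(4 4 6; 4 -1 -3)], sign=-1
⇒ 4πI² = 480/1573
I = (+1)√(480/1573/(4π)) = 0.15583009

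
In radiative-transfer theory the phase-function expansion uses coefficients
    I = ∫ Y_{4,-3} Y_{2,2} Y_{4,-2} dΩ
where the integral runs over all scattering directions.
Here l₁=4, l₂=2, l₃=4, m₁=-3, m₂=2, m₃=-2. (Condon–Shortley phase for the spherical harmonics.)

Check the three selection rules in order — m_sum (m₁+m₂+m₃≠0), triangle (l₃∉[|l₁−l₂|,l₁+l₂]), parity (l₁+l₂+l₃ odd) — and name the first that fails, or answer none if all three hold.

m_sum

m₁+m₂+m₃ = -3 + 2 − 2 = -3  ✗
triangle: |4−2|=2 ≤ l₃=4 ≤ 4+2=6
parity: l₁+l₂+l₃ = 10 is even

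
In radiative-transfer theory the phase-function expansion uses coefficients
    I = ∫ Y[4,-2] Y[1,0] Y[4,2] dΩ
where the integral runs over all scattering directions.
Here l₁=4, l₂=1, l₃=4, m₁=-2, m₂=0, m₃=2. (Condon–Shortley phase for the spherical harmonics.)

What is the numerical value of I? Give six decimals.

Σlᵢ=9 odd — θ-integrand is odd under cosθ→−cosθ; I=0

0.000000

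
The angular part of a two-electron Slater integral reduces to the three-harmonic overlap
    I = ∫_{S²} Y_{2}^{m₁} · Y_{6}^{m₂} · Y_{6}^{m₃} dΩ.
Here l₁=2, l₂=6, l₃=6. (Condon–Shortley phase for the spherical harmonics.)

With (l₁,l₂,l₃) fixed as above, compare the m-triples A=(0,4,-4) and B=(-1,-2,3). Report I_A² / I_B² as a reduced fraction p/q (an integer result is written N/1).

Same 2,6,6: normalisation and zero-m 3j drop out of the ratio.
A: Δ: 2! 2! 10! / 15! → 1/90090; sum: t=0:+1/14515200 t=1:−1/362880 t=2:+1/322560 = 1/2419200; 3j²(2 6 6; 0 4 -4) = Δ·Π!·Σ² = 2/5005  (sign +1)
B: Δ: 2! 2! 10! / 15! → 1/90090; sum: t=1:−1/60480 t=2:+1/161280 = -1/96768; 3j²(2 6 6; -1 -2 3) = Δ·Π!·Σ² = 15/1001  (sign +1)
I_A²/I_B² = (2/5005)/(15/1001) = 2/75

2/75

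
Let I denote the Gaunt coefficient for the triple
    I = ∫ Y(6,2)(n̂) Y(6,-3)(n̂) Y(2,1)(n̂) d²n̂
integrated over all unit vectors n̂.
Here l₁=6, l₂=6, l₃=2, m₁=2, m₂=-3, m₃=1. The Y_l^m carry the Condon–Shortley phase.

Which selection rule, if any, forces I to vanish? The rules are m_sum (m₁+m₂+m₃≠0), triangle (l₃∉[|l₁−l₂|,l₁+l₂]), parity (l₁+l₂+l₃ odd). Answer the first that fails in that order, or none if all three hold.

none

m₁+m₂+m₃ = 2 − 3 + 1 = 0  ✓
triangle: |6−6|=0 ≤ l₃=2 ≤ 6+6=12  ✓
parity: l₁+l₂+l₃ = 14 is even  ✓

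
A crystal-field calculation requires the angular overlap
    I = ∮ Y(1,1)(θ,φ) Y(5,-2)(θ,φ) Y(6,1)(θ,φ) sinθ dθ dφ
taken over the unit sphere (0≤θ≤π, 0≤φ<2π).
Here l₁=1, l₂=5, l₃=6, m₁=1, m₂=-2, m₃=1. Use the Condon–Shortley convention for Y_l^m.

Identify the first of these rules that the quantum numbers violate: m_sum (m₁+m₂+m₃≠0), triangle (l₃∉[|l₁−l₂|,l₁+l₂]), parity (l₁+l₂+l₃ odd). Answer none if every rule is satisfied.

azimuthal sum: 1 − 2 + 1 = 0  ✓
4 ≤ 6 ≤ 6 (triangle on l)  ✓
L = 1 + 5 + 6 = 12 (even)  ✓

none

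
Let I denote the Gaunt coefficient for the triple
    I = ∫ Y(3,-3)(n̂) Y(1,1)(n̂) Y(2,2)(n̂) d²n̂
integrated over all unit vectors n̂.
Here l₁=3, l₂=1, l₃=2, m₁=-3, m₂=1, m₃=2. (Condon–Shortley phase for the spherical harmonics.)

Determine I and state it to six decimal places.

-0.319865

Checks pass: Σm=0; 6 even; l₃=2∈[2,4].
(2·3+1)(2·1+1)(2·2+1) = 105
Δ: 2! 4! 0! / 7! → 1/105
sum: t=1:−1/4 = -1/4
3j²(3 1 2; 0 0 0) = Δ·Π!·Σ² = 3/35  (sign -1)
sum: t=2:+1/48 = 1/48
3j²(3 1 2; -3 1 2) = Δ·Π!·Σ² = 1/7  (sign +1)
combine: 4πI² = 105·3/35·1/7 = 9/7
take √, sign -1: I = -0.31986543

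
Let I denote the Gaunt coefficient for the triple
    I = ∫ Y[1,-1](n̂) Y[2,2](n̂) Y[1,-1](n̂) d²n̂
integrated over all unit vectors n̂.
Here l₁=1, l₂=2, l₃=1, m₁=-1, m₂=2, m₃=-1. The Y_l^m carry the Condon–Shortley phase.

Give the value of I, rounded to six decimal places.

Checks pass: Σm=0; 4 even; l₃=1∈[1,3].
(2·1+1)(2·2+1)(2·1+1) = 45
Δ: 2! 0! 2! / 5! → 1/30
sum: t=1:−1/1 = -1/1
3j²(1 2 1; 0 0 0) = Δ·Π!·Σ² = 2/15  (sign +1)
sum: t=2:+1/4 = 1/4
3j²(1 2 1; -1 2 -1) = Δ·Π!·Σ² = 1/5  (sign +1)
combine: 4πI² = 45·2/15·1/5 = 6/5
take √, sign +1: I = 0.30901936

0.309019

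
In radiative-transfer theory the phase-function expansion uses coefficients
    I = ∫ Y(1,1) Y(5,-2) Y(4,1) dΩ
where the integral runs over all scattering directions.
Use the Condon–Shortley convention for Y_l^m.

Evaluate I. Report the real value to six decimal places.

0.225034

m-sum 0 ✓  L=10 even ✓  4≤4≤6 ✓
Π(2lᵢ+1) = 3×11×9 = 297
triangle coeff Δ(1,5,4) = 1/495
Σ_t [1,1]: t=1:−1/576 = -1/576
(3j)²=5/99 [(1 5 4; 0 0 0)], sign=-1
Σ_t [0,0]: t=0:+1/1440 = 1/1440
(3j)²=7/165 [(1 5 4; 1 -2 1)], sign=-1
⇒ 4πI² = 7/11
I = (+1)√(7/11/(4π)) = 0.22503380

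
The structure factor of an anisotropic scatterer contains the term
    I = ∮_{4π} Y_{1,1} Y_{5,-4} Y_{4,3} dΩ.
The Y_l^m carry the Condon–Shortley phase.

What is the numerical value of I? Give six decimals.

Checks pass: Σm=0; 10 even; l₃=4∈[4,6].
(2·1+1)(2·5+1)(2·4+1) = 297
Δ: 2! 0! 8! / 11! → 1/495
sum: t=1:−1/576 = -1/576
3j²(1 5 4; 0 0 0) = Δ·Π!·Σ² = 5/99  (sign -1)
sum: t=0:+1/10080 = 1/10080
3j²(1 5 4; 1 -4 3) = Δ·Π!·Σ² = 4/55  (sign -1)
combine: 4πI² = 297·5/99·4/55 = 12/11
take √, sign +1: I = 0.29463840

0.294638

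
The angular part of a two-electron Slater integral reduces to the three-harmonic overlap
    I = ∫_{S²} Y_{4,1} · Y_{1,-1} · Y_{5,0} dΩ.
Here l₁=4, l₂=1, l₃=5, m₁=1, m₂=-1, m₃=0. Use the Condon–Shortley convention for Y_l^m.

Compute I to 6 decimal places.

0.155288

m-sum 0 ✓  L=10 even ✓  3≤5≤5 ✓
Π(2lᵢ+1) = 9×3×11 = 297
triangle coeff Δ(4,1,5) = 1/495
Σ_t [0,0]: t=0:+1/576 = 1/576
(3j)²=5/99 [(4 1 5; 0 0 0)], sign=-1
Σ_t [0,0]: t=0:+1/1440 = 1/1440
(3j)²=2/99 [(4 1 5; 1 -1 0)], sign=-1
⇒ 4πI² = 10/33
I = (+1)√(10/33/(4π)) = 0.15528807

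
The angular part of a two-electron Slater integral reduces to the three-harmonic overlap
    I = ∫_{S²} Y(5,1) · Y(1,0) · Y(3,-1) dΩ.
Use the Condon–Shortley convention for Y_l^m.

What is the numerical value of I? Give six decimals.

0.000000

triangle: need 4≤l₃≤6, have 3; I=0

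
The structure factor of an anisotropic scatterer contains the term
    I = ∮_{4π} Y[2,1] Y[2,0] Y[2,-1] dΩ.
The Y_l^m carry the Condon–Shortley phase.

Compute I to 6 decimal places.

Checks pass: Σm=0; 6 even; l₃=2∈[0,4].
(2·2+1)(2·2+1)(2·2+1) = 125
Δ: 2! 2! 2! / 7! → 1/630
sum: t=0:+1/8 t=1:−1/1 t=2:+1/8 = -3/4
3j²(2 2 2; 0 0 0) = Δ·Π!·Σ² = 2/35  (sign -1)
sum: t=0:+1/4 t=1:−1/2 = -1/4
3j²(2 2 2; 1 0 -1) = Δ·Π!·Σ² = 1/70  (sign +1)
combine: 4πI² = 125·2/35·1/70 = 5/49
take √, sign -1: I = -0.09011188

-0.090112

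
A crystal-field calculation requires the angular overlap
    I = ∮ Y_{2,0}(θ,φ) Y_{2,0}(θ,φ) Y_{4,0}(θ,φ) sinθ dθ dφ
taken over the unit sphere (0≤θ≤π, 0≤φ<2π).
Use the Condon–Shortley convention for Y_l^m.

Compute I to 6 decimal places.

Rules hold: Σm=0, L=8 even, 0≤4≤4.
N = 5·5·9 = 225
Δ = 0!·4!·4!/9! = 1/630
Racah Σ t=0..0: t=0:+1/16 = 1/16
⇒ 3j(2 2 4; 0 0 0)² = 2/35, sgn +1
(m-triple is (0,0,0) — same symbol as above.)
4πI² = N·(3j₀)²·(3jₘ)² = 36/49
I = +1·√(0.734694/4π) = 0.24179554

0.241796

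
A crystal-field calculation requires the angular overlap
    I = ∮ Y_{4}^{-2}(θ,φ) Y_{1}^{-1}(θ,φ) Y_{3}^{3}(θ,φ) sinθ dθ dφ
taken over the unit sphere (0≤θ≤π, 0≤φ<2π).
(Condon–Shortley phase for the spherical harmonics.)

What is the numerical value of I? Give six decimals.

m-sum 0 ✓  L=8 even ✓  3≤3≤5 ✓
Π(2lᵢ+1) = 9×3×7 = 189
triangle coeff Δ(4,1,3) = 1/252
Σ_t [1,1]: t=1:−1/36 = -1/36
(3j)²=4/63 [(4 1 3; 0 0 0)], sign=+1
Σ_t [0,0]: t=0:+1/1440 = 1/1440
(3j)²=1/252 [(4 1 3; -2 -1 3)], sign=+1
⇒ 4πI² = 1/21
I = (+1)√(1/21/(4π)) = 0.06155813

0.061558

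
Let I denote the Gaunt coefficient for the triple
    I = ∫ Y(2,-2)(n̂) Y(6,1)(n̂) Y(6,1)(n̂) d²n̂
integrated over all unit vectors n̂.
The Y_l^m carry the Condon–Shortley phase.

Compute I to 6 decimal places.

m-sum 0 ✓  L=14 even ✓  4≤6≤8 ✓
Π(2lᵢ+1) = 5×13×13 = 845
triangle coeff Δ(2,6,6) = 1/90090
Σ_t [0,2]: t=0:+1/69120 t=1:−1/14400 t=2:+1/69120 = -7/172800
(3j)²=14/715 [(2 6 6; 0 0 0)], sign=-1
Σ_t [2,2]: t=2:+1/57600 = 1/57600
(3j)²=21/715 [(2 6 6; -2 1 1)], sign=-1
⇒ 4πI² = 294/605
I = (+1)√(294/605/(4π)) = 0.19664868

0.196649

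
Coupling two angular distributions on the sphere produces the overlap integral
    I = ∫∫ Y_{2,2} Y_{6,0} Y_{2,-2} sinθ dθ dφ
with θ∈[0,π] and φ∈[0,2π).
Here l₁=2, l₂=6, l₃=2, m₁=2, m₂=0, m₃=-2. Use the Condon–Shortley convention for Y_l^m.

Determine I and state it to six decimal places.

0.000000

l₃=2 ∉ [4,8] — triangle fails ⇒ I = 0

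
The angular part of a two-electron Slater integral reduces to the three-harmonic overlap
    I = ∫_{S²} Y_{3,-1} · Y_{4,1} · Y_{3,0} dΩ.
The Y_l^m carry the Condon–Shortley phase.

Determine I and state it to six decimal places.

-0.099323

m-sum 0 ✓  L=10 even ✓  1≤3≤7 ✓
Π(2lᵢ+1) = 7×9×7 = 441
triangle coeff Δ(3,4,3) = 1/34650
Σ_t [1,3]: t=1:−1/72 t=2:+1/16 t=3:−1/72 = 5/144
(3j)²=2/77 [(3 4 3; 0 0 0)], sign=-1
Σ_t [2,4]: t=2:+1/48 t=3:−1/24 t=4:+1/288 = -5/288
(3j)²=5/462 [(3 4 3; -1 1 0)], sign=+1
⇒ 4πI² = 15/121
I = (-1)√(15/121/(4π)) = -0.09932258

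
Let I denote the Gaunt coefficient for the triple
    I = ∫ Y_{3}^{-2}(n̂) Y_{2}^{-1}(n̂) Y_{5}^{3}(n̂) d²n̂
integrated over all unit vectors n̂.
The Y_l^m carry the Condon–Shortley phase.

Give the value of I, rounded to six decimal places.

-0.253584

Checks pass: Σm=0; 10 even; l₃=5∈[1,5].
(2·3+1)(2·2+1)(2·5+1) = 385
Δ: 0! 6! 4! / 11! → 1/2310
sum: t=0:+1/144 = 1/144
3j²(3 2 5; 0 0 0) = Δ·Π!·Σ² = 10/231  (sign -1)
sum: t=0:+1/720 = 1/720
3j²(3 2 5; -2 -1 3) = Δ·Π!·Σ² = 8/165  (sign +1)
combine: 4πI² = 385·10/231·8/165 = 80/99
take √, sign -1: I = -0.25358436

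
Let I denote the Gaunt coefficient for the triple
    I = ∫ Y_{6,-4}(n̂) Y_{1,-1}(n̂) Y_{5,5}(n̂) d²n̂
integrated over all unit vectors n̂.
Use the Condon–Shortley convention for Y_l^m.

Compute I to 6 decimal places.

0.040859

Rules hold: Σm=0, L=12 even, 5≤5≤7.
N = 13·3·11 = 429
Δ = 2!·10!·0!/13! = 1/858
Racah Σ t=1..1: t=1:−1/14400 = -1/14400
⇒ 3j(6 1 5; 0 0 0)² = 6/143, sgn +1
Racah Σ t=0..0: t=0:+1/7257600 = 1/7257600
⇒ 3j(6 1 5; -4 -1 5)² = 1/858, sgn +1
4πI² = N·(3j₀)²·(3jₘ)² = 3/143
I = +1·√(0.020979/4π) = 0.04085899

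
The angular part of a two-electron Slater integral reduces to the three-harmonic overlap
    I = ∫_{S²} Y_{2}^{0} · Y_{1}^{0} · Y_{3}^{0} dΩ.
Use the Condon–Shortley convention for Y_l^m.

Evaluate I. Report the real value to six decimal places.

m-sum 0 ✓  L=6 even ✓  1≤3≤3 ✓
Π(2lᵢ+1) = 5×3×7 = 105
triangle coeff Δ(2,1,3) = 1/105
Σ_t [0,0]: t=0:+1/4 = 1/4
(3j)²=3/35 [(2 1 3; 0 0 0)], sign=-1
(m-triple is (0,0,0) — same symbol as above.)
⇒ 4πI² = 27/35
I = (+1)√(27/35/(4π)) = 0.24776670

0.247767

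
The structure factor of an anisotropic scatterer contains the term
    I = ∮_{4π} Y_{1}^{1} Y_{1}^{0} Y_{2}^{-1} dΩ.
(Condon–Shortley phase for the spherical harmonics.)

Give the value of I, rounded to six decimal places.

m-sum 0 ✓  L=4 even ✓  0≤2≤2 ✓
Π(2lᵢ+1) = 3×3×5 = 45
triangle coeff Δ(1,1,2) = 1/30
Σ_t [0,0]: t=0:+1/1 = 1/1
(3j)²=2/15 [(1 1 2; 0 0 0)], sign=+1
Σ_t [0,0]: t=0:+1/2 = 1/2
(3j)²=1/10 [(1 1 2; 1 0 -1)], sign=-1
⇒ 4πI² = 3/5
I = (-1)√(3/5/(4π)) = -0.21850969

-0.218510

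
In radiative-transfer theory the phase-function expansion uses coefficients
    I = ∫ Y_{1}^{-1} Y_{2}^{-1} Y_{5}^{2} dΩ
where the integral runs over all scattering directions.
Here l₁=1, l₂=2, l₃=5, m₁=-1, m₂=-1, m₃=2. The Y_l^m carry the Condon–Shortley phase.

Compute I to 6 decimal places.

|1−2|≤5≤1+2 violated ⇒ I = 0

0.000000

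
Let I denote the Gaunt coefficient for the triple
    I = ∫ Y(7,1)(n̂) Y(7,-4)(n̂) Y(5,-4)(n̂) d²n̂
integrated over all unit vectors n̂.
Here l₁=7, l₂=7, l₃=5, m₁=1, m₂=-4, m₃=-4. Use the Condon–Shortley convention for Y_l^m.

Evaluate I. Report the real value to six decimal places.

m-sum = 1 − 4 − 4 = -7 ≠ 0 ⇒ I = 0

0.000000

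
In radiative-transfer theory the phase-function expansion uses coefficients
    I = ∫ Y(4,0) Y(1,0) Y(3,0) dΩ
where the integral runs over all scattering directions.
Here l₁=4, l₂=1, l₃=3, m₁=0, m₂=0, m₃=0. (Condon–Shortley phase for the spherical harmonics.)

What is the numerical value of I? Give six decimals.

Checks pass: Σm=0; 8 even; l₃=3∈[3,5].
(2·4+1)(2·1+1)(2·3+1) = 189
Δ: 2! 6! 0! / 9! → 1/252
sum: t=1:−1/36 = -1/36
3j²(4 1 3; 0 0 0) = Δ·Π!·Σ² = 4/63  (sign +1)
(m-triple is (0,0,0) — same symbol as above.)
combine: 4πI² = 189·4/63·4/63 = 16/21
take √, sign +1: I = 0.24623252

0.246233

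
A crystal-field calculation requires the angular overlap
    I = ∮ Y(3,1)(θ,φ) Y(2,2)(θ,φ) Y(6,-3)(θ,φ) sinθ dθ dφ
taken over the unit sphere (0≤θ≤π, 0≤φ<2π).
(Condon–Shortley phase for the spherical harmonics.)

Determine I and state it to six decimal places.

0.000000

|3−2|≤6≤3+2 violated ⇒ I = 0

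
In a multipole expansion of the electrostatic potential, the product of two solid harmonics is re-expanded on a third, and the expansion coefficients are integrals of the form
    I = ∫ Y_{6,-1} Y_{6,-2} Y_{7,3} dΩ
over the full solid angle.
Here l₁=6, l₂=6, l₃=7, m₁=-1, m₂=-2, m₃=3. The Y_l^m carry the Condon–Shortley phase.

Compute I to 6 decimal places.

0.000000

l₁+l₂+l₃=19 is odd: 3j(l;000)=0 ⇒ I=0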